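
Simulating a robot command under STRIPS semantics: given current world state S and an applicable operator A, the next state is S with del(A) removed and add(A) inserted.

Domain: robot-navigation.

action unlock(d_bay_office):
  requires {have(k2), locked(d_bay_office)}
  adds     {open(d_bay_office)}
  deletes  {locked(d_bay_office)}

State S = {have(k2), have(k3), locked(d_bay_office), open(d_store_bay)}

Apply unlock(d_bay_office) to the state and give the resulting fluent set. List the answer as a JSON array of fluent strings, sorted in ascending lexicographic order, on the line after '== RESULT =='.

Compute (S \ del) ∪ add:
  pre ⊆ S: {have(k2), locked(d_bay_office)} ⊆ S  — applicable
  S \ del = {have(k2), have(k3), open(d_store_bay)}
  ∪ add   = {have(k2), have(k3), open(d_bay_office), open(d_store_bay)}

== RESULT ==
["have(k2)", "have(k3)", "open(d_bay_office)", "open(d_store_bay)"]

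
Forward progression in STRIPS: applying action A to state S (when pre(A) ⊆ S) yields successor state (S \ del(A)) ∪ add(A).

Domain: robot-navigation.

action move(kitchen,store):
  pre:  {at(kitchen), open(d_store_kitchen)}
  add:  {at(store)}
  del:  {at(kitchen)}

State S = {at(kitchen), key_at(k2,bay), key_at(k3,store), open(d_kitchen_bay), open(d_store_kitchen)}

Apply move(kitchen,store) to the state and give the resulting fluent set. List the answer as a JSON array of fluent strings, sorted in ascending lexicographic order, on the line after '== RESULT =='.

Progress:
  pre ⊆ S: {at(kitchen), open(d_store_kitchen)} ⊆ S  — applicable
  S \ del = {key_at(k2,bay), key_at(k3,store), open(d_kitchen_bay), open(d_store_kitchen)}
  ∪ add   = {at(store), key_at(k2,bay), key_at(k3,store), open(d_kitchen_bay), open(d_store_kitchen)}

== RESULT ==
["at(store)", "key_at(k2,bay)", "key_at(k3,store)", "open(d_kitchen_bay)", "open(d_store_kitchen)"]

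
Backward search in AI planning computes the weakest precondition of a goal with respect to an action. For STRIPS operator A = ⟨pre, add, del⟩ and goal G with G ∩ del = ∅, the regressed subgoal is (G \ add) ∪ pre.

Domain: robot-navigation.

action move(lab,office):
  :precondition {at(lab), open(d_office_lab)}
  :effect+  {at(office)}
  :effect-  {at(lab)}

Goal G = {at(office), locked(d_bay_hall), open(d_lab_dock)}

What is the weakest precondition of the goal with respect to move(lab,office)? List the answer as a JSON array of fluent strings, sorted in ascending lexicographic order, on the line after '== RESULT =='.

Regress:
  G ∩ del = {}  (empty — regression defined)
  G \ add = {at(office), locked(d_bay_hall), open(d_lab_dock)} \ {at(office)} = {locked(d_bay_hall), open(d_lab_dock)}
  ∪ pre   = {locked(d_bay_hall), open(d_lab_dock)} ∪ {at(lab), open(d_office_lab)}
          = {at(lab), locked(d_bay_hall), open(d_lab_dock), open(d_office_lab)}

== RESULT ==
["at(lab)", "locked(d_bay_hall)", "open(d_lab_dock)", "open(d_office_lab)"]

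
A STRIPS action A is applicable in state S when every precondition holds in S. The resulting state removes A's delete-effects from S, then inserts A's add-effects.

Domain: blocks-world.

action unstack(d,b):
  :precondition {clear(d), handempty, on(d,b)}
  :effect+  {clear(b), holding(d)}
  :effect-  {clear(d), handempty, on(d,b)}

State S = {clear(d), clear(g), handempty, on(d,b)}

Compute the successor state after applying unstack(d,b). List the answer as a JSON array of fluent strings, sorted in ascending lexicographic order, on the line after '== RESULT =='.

Progress:
  pre ⊆ S: {clear(d), handempty, on(d,b)} ⊆ S  — applicable
  S \ del = {clear(g)}
  ∪ add   = {clear(b), clear(g), holding(d)}

== RESULT ==
["clear(b)", "clear(g)", "holding(d)"]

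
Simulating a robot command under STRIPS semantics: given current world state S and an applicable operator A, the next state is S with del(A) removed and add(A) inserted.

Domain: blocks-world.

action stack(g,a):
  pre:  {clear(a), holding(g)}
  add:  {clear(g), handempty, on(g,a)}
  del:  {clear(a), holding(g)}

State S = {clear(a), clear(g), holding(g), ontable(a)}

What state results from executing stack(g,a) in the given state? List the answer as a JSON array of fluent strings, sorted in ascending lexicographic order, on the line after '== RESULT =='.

Progress:
  pre ⊆ S: {clear(a), holding(g)} ⊆ S  — applicable
  S \ del = {clear(g), ontable(a)}
  ∪ add   = {clear(g), handempty, on(g,a), ontable(a)}

== RESULT ==
["clear(g)", "handempty", "on(g,a)", "ontable(a)"]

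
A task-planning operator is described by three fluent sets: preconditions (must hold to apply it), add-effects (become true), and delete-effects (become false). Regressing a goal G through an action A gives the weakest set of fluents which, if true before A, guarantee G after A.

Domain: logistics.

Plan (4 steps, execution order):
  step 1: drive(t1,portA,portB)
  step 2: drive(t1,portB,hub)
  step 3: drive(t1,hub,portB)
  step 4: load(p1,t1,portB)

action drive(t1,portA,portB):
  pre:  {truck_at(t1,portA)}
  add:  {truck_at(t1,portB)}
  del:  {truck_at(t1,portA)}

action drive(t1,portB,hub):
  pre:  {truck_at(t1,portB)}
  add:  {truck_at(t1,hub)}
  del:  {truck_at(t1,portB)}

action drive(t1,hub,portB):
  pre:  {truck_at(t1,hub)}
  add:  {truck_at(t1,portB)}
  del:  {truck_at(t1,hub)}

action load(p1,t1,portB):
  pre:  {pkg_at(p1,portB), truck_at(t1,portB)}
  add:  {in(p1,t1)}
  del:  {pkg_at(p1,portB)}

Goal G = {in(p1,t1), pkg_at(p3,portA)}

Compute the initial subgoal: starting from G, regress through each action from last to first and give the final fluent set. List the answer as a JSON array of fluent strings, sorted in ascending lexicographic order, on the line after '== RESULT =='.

Regress step by step:
  through step 4 (load(p1,t1,portB)): drop {in(p1,t1)}, keep {pkg_at(p3,portA)}, require {pkg_at(p1,portB), truck_at(t1,portB)}
    → {pkg_at(p1,portB), pkg_at(p3,portA), truck_at(t1,portB)}
  through step 3 (drive(t1,hub,portB)): drop {truck_at(t1,portB)}, keep {pkg_at(p1,portB), pkg_at(p3,portA)}, require {truck_at(t1,hub)}
    → {pkg_at(p1,portB), pkg_at(p3,portA), truck_at(t1,hub)}
  through step 2 (drive(t1,portB,hub)): drop {truck_at(t1,hub)}, keep {pkg_at(p1,portB), pkg_at(p3,portA)}, require {truck_at(t1,portB)}
    → {pkg_at(p1,portB), pkg_at(p3,portA), truck_at(t1,portB)}
  through step 1 (drive(t1,portA,portB)): drop {truck_at(t1,portB)}, keep {pkg_at(p1,portB), pkg_at(p3,portA)}, require {truck_at(t1,portA)}
    → {pkg_at(p1,portB), pkg_at(p3,portA), truck_at(t1,portA)}

== RESULT ==
["pkg_at(p1,portB)", "pkg_at(p3,portA)", "truck_at(t1,portA)"]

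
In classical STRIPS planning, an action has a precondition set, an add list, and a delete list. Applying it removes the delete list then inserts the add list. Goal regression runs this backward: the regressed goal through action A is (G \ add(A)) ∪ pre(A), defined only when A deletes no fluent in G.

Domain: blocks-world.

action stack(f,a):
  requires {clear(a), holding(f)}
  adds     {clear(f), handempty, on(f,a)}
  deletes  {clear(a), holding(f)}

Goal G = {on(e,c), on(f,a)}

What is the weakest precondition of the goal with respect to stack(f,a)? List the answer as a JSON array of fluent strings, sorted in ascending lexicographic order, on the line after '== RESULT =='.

Regress:
  G ∩ del = {}  (empty — regression defined)
  G \ add = {on(e,c), on(f,a)} \ {clear(f), handempty, on(f,a)} = {on(e,c)}
  ∪ pre   = {on(e,c)} ∪ {clear(a), holding(f)}
          = {clear(a), holding(f), on(e,c)}

== RESULT ==
["clear(a)", "holding(f)", "on(e,c)"]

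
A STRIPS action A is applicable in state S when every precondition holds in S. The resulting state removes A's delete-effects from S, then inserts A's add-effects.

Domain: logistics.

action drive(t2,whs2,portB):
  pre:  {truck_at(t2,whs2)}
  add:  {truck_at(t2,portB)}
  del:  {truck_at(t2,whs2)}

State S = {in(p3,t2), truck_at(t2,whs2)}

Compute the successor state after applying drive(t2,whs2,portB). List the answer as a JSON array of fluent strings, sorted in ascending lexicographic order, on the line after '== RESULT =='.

Compute (S \ del) ∪ add:
  pre ⊆ S: {truck_at(t2,whs2)} ⊆ S  — applicable
  S \ del = {in(p3,t2)}
  ∪ add   = {in(p3,t2), truck_at(t2,portB)}

== RESULT ==
["in(p3,t2)", "truck_at(t2,portB)"]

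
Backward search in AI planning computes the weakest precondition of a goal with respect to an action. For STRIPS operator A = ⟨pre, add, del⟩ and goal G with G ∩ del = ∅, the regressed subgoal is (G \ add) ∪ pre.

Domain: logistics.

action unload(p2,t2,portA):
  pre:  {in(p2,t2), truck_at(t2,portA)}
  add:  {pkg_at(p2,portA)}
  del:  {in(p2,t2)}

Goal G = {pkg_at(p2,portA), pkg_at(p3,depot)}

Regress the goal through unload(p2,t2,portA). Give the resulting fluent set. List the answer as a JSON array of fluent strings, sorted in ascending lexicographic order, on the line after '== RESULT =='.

Compute (G \ add) ∪ pre:
  G ∩ del = {}  (empty — regression defined)
  G \ add = {pkg_at(p2,portA), pkg_at(p3,depot)} \ {pkg_at(p2,portA)} = {pkg_at(p3,depot)}
  ∪ pre   = {pkg_at(p3,depot)} ∪ {in(p2,t2), truck_at(t2,portA)}
          = {in(p2,t2), pkg_at(p3,depot), truck_at(t2,portA)}

== RESULT ==
["in(p2,t2)", "pkg_at(p3,depot)", "truck_at(t2,portA)"]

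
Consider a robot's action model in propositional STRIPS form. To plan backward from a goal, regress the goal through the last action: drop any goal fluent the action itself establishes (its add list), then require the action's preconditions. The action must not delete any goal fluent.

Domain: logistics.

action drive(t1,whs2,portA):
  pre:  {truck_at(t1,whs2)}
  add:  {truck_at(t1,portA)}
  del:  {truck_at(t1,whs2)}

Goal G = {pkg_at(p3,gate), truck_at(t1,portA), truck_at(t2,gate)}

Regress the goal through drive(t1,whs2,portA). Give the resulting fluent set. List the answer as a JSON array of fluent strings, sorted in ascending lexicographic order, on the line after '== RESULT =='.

Compute (G \ add) ∪ pre:
  G ∩ del = {}  (empty — regression defined)
  G \ add = {pkg_at(p3,gate), truck_at(t1,portA), truck_at(t2,gate)} \ {truck_at(t1,portA)} = {pkg_at(p3,gate), truck_at(t2,gate)}
  ∪ pre   = {pkg_at(p3,gate), truck_at(t2,gate)} ∪ {truck_at(t1,whs2)}
          = {pkg_at(p3,gate), truck_at(t1,whs2), truck_at(t2,gate)}

== RESULT ==
["pkg_at(p3,gate)", "truck_at(t1,whs2)", "truck_at(t2,gate)"]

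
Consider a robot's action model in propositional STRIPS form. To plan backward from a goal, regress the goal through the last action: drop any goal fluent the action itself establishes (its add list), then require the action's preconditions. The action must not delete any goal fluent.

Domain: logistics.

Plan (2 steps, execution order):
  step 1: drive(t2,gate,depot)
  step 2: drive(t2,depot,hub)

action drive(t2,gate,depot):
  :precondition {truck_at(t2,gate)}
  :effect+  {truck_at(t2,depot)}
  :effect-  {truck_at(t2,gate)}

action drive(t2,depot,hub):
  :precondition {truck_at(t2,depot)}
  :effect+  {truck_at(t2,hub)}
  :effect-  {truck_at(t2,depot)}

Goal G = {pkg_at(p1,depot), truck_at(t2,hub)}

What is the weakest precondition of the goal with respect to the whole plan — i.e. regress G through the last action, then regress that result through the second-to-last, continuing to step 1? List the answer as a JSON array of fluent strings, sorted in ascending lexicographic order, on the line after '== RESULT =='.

Work backward from the goal:
  through step 2 (drive(t2,depot,hub)): drop {truck_at(t2,hub)}, keep {pkg_at(p1,depot)}, require {truck_at(t2,depot)}
    → {pkg_at(p1,depot), truck_at(t2,depot)}
  through step 1 (drive(t2,gate,depot)): drop {truck_at(t2,depot)}, keep {pkg_at(p1,depot)}, require {truck_at(t2,gate)}
    → {pkg_at(p1,depot), truck_at(t2,gate)}

== RESULT ==
["pkg_at(p1,depot)", "truck_at(t2,gate)"]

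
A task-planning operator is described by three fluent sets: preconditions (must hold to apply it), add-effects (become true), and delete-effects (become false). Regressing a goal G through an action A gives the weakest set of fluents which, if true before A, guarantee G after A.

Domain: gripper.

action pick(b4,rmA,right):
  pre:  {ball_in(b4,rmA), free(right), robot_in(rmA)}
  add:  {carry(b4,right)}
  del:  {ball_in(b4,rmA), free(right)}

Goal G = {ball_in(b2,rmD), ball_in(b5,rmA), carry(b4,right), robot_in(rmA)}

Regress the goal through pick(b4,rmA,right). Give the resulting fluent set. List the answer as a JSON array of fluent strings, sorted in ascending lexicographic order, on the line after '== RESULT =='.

Regress:
  G ∩ del = {}  (empty — regression defined)
  G \ add = {ball_in(b2,rmD), ball_in(b5,rmA), carry(b4,right), robot_in(rmA)} \ {carry(b4,right)} = {ball_in(b2,rmD), ball_in(b5,rmA), robot_in(rmA)}
  ∪ pre   = {ball_in(b2,rmD), ball_in(b5,rmA), robot_in(rmA)} ∪ {ball_in(b4,rmA), free(right), robot_in(rmA)}
          = {ball_in(b2,rmD), ball_in(b4,rmA), ball_in(b5,rmA), free(right), robot_in(rmA)}

== RESULT ==
["ball_in(b2,rmD)", "ball_in(b4,rmA)", "ball_in(b5,rmA)", "free(right)", "robot_in(rmA)"]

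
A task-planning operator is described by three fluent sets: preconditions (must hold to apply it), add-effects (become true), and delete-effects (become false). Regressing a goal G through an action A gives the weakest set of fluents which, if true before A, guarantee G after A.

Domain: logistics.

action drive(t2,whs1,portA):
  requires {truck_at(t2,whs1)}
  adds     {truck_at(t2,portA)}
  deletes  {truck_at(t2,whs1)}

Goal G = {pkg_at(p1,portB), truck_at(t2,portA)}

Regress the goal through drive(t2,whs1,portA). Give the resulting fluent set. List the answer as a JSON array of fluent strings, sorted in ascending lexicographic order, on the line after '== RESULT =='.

Regress:
  G ∩ del = {}  (empty — regression defined)
  G \ add = {pkg_at(p1,portB), truck_at(t2,portA)} \ {truck_at(t2,portA)} = {pkg_at(p1,portB)}
  ∪ pre   = {pkg_at(p1,portB)} ∪ {truck_at(t2,whs1)}
          = {pkg_at(p1,portB), truck_at(t2,whs1)}

== RESULT ==
["pkg_at(p1,portB)", "truck_at(t2,whs1)"]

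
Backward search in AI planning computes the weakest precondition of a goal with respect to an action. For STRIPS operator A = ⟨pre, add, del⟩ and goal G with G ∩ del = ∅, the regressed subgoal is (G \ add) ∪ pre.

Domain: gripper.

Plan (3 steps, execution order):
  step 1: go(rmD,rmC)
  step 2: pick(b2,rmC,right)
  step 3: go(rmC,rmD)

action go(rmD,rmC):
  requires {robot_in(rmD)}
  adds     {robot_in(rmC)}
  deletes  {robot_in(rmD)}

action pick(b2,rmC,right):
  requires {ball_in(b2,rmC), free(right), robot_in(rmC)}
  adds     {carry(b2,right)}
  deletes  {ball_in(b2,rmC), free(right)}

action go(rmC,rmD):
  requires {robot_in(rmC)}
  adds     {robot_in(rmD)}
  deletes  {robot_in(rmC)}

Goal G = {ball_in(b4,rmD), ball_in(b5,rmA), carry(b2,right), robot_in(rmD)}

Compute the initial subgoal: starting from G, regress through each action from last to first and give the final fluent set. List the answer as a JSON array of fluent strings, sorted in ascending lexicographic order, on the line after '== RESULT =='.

Regress step by step:
  through step 3 (go(rmC,rmD)): drop {robot_in(rmD)}, keep {ball_in(b4,rmD), ball_in(b5,rmA), carry(b2,right)}, require {robot_in(rmC)}
    → {ball_in(b4,rmD), ball_in(b5,rmA), carry(b2,right), robot_in(rmC)}
  through step 2 (pick(b2,rmC,right)): drop {carry(b2,right)}, keep {ball_in(b4,rmD), ball_in(b5,rmA), robot_in(rmC)}, require {ball_in(b2,rmC), free(right), robot_in(rmC)}
    → {ball_in(b2,rmC), ball_in(b4,rmD), ball_in(b5,rmA), free(right), robot_in(rmC)}
  through step 1 (go(rmD,rmC)): drop {robot_in(rmC)}, keep {ball_in(b2,rmC), ball_in(b4,rmD), ball_in(b5,rmA), free(right)}, require {robot_in(rmD)}
    → {ball_in(b2,rmC), ball_in(b4,rmD), ball_in(b5,rmA), free(right), robot_in(rmD)}

== RESULT ==
["ball_in(b2,rmC)", "ball_in(b4,rmD)", "ball_in(b5,rmA)", "free(right)", "robot_in(rmD)"]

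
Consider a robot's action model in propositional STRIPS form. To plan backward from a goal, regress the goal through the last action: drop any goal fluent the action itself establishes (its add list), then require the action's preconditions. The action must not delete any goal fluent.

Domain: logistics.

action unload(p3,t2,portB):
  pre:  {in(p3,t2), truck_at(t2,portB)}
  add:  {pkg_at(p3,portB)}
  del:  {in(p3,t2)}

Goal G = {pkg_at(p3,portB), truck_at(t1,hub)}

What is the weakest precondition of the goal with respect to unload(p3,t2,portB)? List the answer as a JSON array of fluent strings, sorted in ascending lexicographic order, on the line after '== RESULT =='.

Compute (G \ add) ∪ pre:
  G ∩ del = {}  (empty — regression defined)
  G \ add = {pkg_at(p3,portB), truck_at(t1,hub)} \ {pkg_at(p3,portB)} = {truck_at(t1,hub)}
  ∪ pre   = {truck_at(t1,hub)} ∪ {in(p3,t2), truck_at(t2,portB)}
          = {in(p3,t2), truck_at(t1,hub), truck_at(t2,portB)}

== RESULT ==
["in(p3,t2)", "truck_at(t1,hub)", "truck_at(t2,portB)"]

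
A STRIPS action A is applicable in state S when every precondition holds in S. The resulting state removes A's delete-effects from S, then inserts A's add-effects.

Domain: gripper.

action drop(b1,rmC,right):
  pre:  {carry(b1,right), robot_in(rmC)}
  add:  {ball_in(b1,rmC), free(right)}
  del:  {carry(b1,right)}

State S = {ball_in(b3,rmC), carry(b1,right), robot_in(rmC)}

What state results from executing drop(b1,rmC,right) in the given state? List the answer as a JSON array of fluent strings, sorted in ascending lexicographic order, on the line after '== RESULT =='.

Compute (S \ del) ∪ add:
  pre ⊆ S: {carry(b1,right), robot_in(rmC)} ⊆ S  — applicable
  S \ del = {ball_in(b3,rmC), robot_in(rmC)}
  ∪ add   = {ball_in(b1,rmC), ball_in(b3,rmC), free(right), robot_in(rmC)}

== RESULT ==
["ball_in(b1,rmC)", "ball_in(b3,rmC)", "free(right)", "robot_in(rmC)"]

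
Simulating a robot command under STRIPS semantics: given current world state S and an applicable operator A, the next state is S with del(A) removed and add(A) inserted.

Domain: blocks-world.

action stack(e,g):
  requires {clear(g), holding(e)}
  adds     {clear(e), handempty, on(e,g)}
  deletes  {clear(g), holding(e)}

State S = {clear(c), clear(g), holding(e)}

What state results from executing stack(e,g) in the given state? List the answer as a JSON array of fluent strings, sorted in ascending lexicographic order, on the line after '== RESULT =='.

Compute (S \ del) ∪ add:
  pre ⊆ S: {clear(g), holding(e)} ⊆ S  — applicable
  S \ del = {clear(c)}
  ∪ add   = {clear(c), clear(e), handempty, on(e,g)}

== RESULT ==
["clear(c)", "clear(e)", "handempty", "on(e,g)"]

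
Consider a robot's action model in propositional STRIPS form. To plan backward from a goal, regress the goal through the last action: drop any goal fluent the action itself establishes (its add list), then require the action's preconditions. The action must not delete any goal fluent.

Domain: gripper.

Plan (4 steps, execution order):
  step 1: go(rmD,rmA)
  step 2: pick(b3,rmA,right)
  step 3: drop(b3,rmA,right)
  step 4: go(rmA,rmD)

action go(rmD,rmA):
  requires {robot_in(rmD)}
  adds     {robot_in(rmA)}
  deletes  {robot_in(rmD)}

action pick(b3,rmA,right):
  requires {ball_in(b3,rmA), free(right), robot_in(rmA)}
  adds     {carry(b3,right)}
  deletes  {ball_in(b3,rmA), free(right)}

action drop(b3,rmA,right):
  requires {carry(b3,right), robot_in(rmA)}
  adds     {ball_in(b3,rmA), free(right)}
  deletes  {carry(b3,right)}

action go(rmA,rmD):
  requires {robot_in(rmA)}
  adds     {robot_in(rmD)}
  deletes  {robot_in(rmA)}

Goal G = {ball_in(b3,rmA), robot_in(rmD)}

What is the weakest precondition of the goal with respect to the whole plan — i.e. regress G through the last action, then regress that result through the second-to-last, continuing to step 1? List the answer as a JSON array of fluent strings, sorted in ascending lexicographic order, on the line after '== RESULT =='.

Work backward from the goal:
  through step 4 (go(rmA,rmD)): drop {robot_in(rmD)}, keep {ball_in(b3,rmA)}, require {robot_in(rmA)}
    → {ball_in(b3,rmA), robot_in(rmA)}
  through step 3 (drop(b3,rmA,right)): drop {ball_in(b3,rmA)}, keep {robot_in(rmA)}, require {carry(b3,right), robot_in(rmA)}
    → {carry(b3,right), robot_in(rmA)}
  through step 2 (pick(b3,rmA,right)): drop {carry(b3,right)}, keep {robot_in(rmA)}, require {ball_in(b3,rmA), free(right), robot_in(rmA)}
    → {ball_in(b3,rmA), free(right), robot_in(rmA)}
  through step 1 (go(rmD,rmA)): drop {robot_in(rmA)}, keep {ball_in(b3,rmA), free(right)}, require {robot_in(rmD)}
    → {ball_in(b3,rmA), free(right), robot_in(rmD)}

== RESULT ==
["ball_in(b3,rmA)", "free(right)", "robot_in(rmD)"]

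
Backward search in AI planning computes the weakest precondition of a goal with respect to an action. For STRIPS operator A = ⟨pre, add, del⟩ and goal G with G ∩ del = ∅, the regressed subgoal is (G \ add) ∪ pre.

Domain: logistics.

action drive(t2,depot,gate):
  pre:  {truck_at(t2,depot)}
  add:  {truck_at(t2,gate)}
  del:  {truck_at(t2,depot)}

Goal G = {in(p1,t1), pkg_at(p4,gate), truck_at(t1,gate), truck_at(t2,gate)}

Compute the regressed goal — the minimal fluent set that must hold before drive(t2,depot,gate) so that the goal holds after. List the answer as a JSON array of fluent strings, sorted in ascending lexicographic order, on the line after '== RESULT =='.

Compute (G \ add) ∪ pre:
  G ∩ del = {}  (empty — regression defined)
  G \ add = {in(p1,t1), pkg_at(p4,gate), truck_at(t1,gate), truck_at(t2,gate)} \ {truck_at(t2,gate)} = {in(p1,t1), pkg_at(p4,gate), truck_at(t1,gate)}
  ∪ pre   = {in(p1,t1), pkg_at(p4,gate), truck_at(t1,gate)} ∪ {truck_at(t2,depot)}
          = {in(p1,t1), pkg_at(p4,gate), truck_at(t1,gate), truck_at(t2,depot)}

== RESULT ==
["in(p1,t1)", "pkg_at(p4,gate)", "truck_at(t1,gate)", "truck_at(t2,depot)"]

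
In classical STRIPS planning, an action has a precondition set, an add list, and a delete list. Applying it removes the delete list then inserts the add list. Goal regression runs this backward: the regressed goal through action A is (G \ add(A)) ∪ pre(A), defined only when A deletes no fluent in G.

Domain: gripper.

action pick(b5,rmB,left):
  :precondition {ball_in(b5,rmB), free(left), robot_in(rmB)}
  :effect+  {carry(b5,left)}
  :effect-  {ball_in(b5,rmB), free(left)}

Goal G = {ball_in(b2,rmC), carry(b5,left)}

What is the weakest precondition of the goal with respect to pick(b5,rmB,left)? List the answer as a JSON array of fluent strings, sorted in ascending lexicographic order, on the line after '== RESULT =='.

Regress:
  G ∩ del = {}  (empty — regression defined)
  G \ add = {ball_in(b2,rmC), carry(b5,left)} \ {carry(b5,left)} = {ball_in(b2,rmC)}
  ∪ pre   = {ball_in(b2,rmC)} ∪ {ball_in(b5,rmB), free(left), robot_in(rmB)}
          = {ball_in(b2,rmC), ball_in(b5,rmB), free(left), robot_in(rmB)}

== RESULT ==
["ball_in(b2,rmC)", "ball_in(b5,rmB)", "free(left)", "robot_in(rmB)"]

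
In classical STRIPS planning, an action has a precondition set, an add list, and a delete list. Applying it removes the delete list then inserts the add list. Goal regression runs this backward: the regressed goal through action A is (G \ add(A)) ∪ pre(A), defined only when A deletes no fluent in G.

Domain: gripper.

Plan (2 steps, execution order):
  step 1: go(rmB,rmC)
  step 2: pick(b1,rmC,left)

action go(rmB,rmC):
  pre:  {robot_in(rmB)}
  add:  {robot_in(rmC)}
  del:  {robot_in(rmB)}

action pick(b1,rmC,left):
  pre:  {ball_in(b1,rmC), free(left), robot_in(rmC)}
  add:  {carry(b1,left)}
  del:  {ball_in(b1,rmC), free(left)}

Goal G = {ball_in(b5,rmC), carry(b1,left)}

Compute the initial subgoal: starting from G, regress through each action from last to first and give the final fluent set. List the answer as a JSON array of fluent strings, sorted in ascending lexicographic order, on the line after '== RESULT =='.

Work backward from the goal:
  through step 2 (pick(b1,rmC,left)): drop {carry(b1,left)}, keep {ball_in(b5,rmC)}, require {ball_in(b1,rmC), free(left), robot_in(rmC)}
    → {ball_in(b1,rmC), ball_in(b5,rmC), free(left), robot_in(rmC)}
  through step 1 (go(rmB,rmC)): drop {robot_in(rmC)}, keep {ball_in(b1,rmC), ball_in(b5,rmC), free(left)}, require {robot_in(rmB)}
    → {ball_in(b1,rmC), ball_in(b5,rmC), free(left), robot_in(rmB)}

== RESULT ==
["ball_in(b1,rmC)", "ball_in(b5,rmC)", "free(left)", "robot_in(rmB)"]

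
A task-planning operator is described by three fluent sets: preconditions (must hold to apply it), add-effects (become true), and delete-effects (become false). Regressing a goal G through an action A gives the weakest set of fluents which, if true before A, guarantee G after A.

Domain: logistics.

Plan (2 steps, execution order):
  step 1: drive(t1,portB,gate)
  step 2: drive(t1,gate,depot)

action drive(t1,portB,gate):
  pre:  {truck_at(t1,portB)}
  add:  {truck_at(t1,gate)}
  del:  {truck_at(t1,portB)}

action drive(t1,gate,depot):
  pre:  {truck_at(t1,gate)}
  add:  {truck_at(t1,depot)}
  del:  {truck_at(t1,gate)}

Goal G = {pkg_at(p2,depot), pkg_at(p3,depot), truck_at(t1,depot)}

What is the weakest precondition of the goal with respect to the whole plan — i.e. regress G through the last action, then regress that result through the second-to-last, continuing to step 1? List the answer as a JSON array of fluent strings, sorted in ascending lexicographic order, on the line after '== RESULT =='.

Regress step by step:
  through step 2 (drive(t1,gate,depot)): drop {truck_at(t1,depot)}, keep {pkg_at(p2,depot), pkg_at(p3,depot)}, require {truck_at(t1,gate)}
    → {pkg_at(p2,depot), pkg_at(p3,depot), truck_at(t1,gate)}
  through step 1 (drive(t1,portB,gate)): drop {truck_at(t1,gate)}, keep {pkg_at(p2,depot), pkg_at(p3,depot)}, require {truck_at(t1,portB)}
    → {pkg_at(p2,depot), pkg_at(p3,depot), truck_at(t1,portB)}

== RESULT ==
["pkg_at(p2,depot)", "pkg_at(p3,depot)", "truck_at(t1,portB)"]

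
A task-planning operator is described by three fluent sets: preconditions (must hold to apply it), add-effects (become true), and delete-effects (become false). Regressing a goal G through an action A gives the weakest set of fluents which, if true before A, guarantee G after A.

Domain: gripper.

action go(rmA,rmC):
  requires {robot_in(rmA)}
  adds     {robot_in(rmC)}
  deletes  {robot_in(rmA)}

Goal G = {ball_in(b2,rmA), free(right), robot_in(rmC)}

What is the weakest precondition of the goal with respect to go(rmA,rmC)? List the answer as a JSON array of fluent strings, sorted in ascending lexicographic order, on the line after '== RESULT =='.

Compute (G \ add) ∪ pre:
  G ∩ del = {}  (empty — regression defined)
  G \ add = {ball_in(b2,rmA), free(right), robot_in(rmC)} \ {robot_in(rmC)} = {ball_in(b2,rmA), free(right)}
  ∪ pre   = {ball_in(b2,rmA), free(right)} ∪ {robot_in(rmA)}
          = {ball_in(b2,rmA), free(right), robot_in(rmA)}

== RESULT ==
["ball_in(b2,rmA)", "free(right)", "robot_in(rmA)"]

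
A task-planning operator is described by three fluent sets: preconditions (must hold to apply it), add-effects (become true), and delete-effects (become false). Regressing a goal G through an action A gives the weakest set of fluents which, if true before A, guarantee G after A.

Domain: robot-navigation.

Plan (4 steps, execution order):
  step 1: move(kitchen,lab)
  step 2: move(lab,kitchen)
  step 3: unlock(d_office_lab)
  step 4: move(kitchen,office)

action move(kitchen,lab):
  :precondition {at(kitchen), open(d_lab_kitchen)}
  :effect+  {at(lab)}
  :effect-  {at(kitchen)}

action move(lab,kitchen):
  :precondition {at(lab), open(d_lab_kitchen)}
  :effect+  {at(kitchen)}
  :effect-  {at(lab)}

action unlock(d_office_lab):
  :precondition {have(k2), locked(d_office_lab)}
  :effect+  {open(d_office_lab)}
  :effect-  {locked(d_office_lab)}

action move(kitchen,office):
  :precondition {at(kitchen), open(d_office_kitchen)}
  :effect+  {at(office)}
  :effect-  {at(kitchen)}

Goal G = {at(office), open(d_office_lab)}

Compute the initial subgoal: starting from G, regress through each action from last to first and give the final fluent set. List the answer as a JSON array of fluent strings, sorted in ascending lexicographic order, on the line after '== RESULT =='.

Regress step by step:
  through step 4 (move(kitchen,office)): drop {at(office)}, keep {open(d_office_lab)}, require {at(kitchen), open(d_office_kitchen)}
    → {at(kitchen), open(d_office_kitchen), open(d_office_lab)}
  through step 3 (unlock(d_office_lab)): drop {open(d_office_lab)}, keep {at(kitchen), open(d_office_kitchen)}, require {have(k2), locked(d_office_lab)}
    → {at(kitchen), have(k2), locked(d_office_lab), open(d_office_kitchen)}
  through step 2 (move(lab,kitchen)): drop {at(kitchen)}, keep {have(k2), locked(d_office_lab), open(d_office_kitchen)}, require {at(lab), open(d_lab_kitchen)}
    → {at(lab), have(k2), locked(d_office_lab), open(d_lab_kitchen), open(d_office_kitchen)}
  through step 1 (move(kitchen,lab)): drop {at(lab)}, keep {have(k2), locked(d_office_lab), open(d_lab_kitchen), open(d_office_kitchen)}, require {at(kitchen), open(d_lab_kitchen)}
    → {at(kitchen), have(k2), locked(d_office_lab), open(d_lab_kitchen), open(d_office_kitchen)}

== RESULT ==
["at(kitchen)", "have(k2)", "locked(d_office_lab)", "open(d_lab_kitchen)", "open(d_office_kitchen)"]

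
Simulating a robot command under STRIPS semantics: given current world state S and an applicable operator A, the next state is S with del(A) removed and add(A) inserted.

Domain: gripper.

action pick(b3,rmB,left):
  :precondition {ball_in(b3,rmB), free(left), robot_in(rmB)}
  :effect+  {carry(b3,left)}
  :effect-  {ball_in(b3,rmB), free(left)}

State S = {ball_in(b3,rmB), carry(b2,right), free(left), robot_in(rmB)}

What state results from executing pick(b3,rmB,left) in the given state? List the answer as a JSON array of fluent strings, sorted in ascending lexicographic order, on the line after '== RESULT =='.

Compute (S \ del) ∪ add:
  pre ⊆ S: {ball_in(b3,rmB), free(left), robot_in(rmB)} ⊆ S  — applicable
  S \ del = {carry(b2,right), robot_in(rmB)}
  ∪ add   = {carry(b2,right), carry(b3,left), robot_in(rmB)}

== RESULT ==
["carry(b2,right)", "carry(b3,left)", "robot_in(rmB)"]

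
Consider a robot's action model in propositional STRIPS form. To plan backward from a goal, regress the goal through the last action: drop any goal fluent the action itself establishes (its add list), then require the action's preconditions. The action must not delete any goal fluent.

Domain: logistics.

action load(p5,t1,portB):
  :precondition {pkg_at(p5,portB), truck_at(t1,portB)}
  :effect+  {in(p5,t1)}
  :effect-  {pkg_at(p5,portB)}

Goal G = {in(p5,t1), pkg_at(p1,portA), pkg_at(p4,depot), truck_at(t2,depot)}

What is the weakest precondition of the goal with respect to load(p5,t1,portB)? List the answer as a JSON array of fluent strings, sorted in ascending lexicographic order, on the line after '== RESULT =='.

Regress:
  G ∩ del = {}  (empty — regression defined)
  G \ add = {in(p5,t1), pkg_at(p1,portA), pkg_at(p4,depot), truck_at(t2,depot)} \ {in(p5,t1)} = {pkg_at(p1,portA), pkg_at(p4,depot), truck_at(t2,depot)}
  ∪ pre   = {pkg_at(p1,portA), pkg_at(p4,depot), truck_at(t2,depot)} ∪ {pkg_at(p5,portB), truck_at(t1,portB)}
          = {pkg_at(p1,portA), pkg_at(p4,depot), pkg_at(p5,portB), truck_at(t1,portB), truck_at(t2,depot)}

== RESULT ==
["pkg_at(p1,portA)", "pkg_at(p4,depot)", "pkg_at(p5,portB)", "truck_at(t1,portB)", "truck_at(t2,depot)"]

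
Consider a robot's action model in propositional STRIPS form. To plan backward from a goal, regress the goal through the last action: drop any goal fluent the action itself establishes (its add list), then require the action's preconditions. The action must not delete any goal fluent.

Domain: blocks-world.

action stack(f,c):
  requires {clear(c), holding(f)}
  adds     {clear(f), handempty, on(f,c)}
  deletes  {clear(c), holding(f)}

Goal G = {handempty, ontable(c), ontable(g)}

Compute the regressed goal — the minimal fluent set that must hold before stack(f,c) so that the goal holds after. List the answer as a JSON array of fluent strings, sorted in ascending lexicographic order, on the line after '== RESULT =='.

Regress:
  G ∩ del = {}  (empty — regression defined)
  G \ add = {handempty, ontable(c), ontable(g)} \ {clear(f), handempty, on(f,c)} = {ontable(c), ontable(g)}
  ∪ pre   = {ontable(c), ontable(g)} ∪ {clear(c), holding(f)}
          = {clear(c), holding(f), ontable(c), ontable(g)}

== RESULT ==
["clear(c)", "holding(f)", "ontable(c)", "ontable(g)"]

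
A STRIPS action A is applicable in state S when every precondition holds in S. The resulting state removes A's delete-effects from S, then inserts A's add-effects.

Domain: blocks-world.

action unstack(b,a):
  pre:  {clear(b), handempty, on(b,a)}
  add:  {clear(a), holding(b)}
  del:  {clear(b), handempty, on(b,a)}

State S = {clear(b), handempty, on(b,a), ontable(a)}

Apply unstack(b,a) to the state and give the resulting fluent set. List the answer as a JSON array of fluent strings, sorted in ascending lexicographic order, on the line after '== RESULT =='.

Compute (S \ del) ∪ add:
  pre ⊆ S: {clear(b), handempty, on(b,a)} ⊆ S  — applicable
  S \ del = {ontable(a)}
  ∪ add   = {clear(a), holding(b), ontable(a)}

== RESULT ==
["clear(a)", "holding(b)", "ontable(a)"]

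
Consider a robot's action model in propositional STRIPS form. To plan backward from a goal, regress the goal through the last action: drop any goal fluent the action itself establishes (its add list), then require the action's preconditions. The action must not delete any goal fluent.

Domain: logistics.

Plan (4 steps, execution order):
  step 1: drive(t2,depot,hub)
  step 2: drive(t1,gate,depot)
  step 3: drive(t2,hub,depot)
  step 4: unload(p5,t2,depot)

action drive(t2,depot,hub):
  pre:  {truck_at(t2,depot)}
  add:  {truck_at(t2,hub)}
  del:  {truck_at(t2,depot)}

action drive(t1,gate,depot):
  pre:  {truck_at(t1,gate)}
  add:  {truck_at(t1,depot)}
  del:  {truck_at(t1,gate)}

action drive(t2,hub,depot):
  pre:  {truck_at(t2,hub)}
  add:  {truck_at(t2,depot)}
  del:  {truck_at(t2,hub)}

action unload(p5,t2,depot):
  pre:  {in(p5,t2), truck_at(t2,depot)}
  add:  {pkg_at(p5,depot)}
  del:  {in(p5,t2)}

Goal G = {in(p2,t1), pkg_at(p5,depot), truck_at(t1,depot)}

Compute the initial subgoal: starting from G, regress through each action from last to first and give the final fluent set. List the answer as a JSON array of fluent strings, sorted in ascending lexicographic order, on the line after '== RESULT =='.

Work backward from the goal:
  through step 4 (unload(p5,t2,depot)): drop {pkg_at(p5,depot)}, keep {in(p2,t1), truck_at(t1,depot)}, require {in(p5,t2), truck_at(t2,depot)}
    → {in(p2,t1), in(p5,t2), truck_at(t1,depot), truck_at(t2,depot)}
  through step 3 (drive(t2,hub,depot)): drop {truck_at(t2,depot)}, keep {in(p2,t1), in(p5,t2), truck_at(t1,depot)}, require {truck_at(t2,hub)}
    → {in(p2,t1), in(p5,t2), truck_at(t1,depot), truck_at(t2,hub)}
  through step 2 (drive(t1,gate,depot)): drop {truck_at(t1,depot)}, keep {in(p2,t1), in(p5,t2), truck_at(t2,hub)}, require {truck_at(t1,gate)}
    → {in(p2,t1), in(p5,t2), truck_at(t1,gate), truck_at(t2,hub)}
  through step 1 (drive(t2,depot,hub)): drop {truck_at(t2,hub)}, keep {in(p2,t1), in(p5,t2), truck_at(t1,gate)}, require {truck_at(t2,depot)}
    → {in(p2,t1), in(p5,t2), truck_at(t1,gate), truck_at(t2,depot)}

== RESULT ==
["in(p2,t1)", "in(p5,t2)", "truck_at(t1,gate)", "truck_at(t2,depot)"]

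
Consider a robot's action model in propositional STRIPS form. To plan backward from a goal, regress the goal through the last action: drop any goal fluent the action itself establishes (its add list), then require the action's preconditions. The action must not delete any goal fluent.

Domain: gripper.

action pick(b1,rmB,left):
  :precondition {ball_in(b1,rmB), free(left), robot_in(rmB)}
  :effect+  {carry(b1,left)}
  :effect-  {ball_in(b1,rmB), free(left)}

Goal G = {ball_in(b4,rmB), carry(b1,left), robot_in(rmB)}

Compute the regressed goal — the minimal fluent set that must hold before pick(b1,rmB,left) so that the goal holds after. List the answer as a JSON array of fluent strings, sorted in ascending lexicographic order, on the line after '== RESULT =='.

Compute (G \ add) ∪ pre:
  G ∩ del = {}  (empty — regression defined)
  G \ add = {ball_in(b4,rmB), carry(b1,left), robot_in(rmB)} \ {carry(b1,left)} = {ball_in(b4,rmB), robot_in(rmB)}
  ∪ pre   = {ball_in(b4,rmB), robot_in(rmB)} ∪ {ball_in(b1,rmB), free(left), robot_in(rmB)}
          = {ball_in(b1,rmB), ball_in(b4,rmB), free(left), robot_in(rmB)}

== RESULT ==
["ball_in(b1,rmB)", "ball_in(b4,rmB)", "free(left)", "robot_in(rmB)"]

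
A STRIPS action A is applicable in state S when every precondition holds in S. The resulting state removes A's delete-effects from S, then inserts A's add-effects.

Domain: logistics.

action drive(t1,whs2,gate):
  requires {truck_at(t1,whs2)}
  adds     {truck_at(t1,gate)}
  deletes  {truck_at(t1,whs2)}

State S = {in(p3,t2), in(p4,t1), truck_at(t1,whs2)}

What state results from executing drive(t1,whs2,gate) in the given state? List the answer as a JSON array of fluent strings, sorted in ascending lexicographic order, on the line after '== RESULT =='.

Progress:
  pre ⊆ S: {truck_at(t1,whs2)} ⊆ S  — applicable
  S \ del = {in(p3,t2), in(p4,t1)}
  ∪ add   = {in(p3,t2), in(p4,t1), truck_at(t1,gate)}

== RESULT ==
["in(p3,t2)", "in(p4,t1)", "truck_at(t1,gate)"]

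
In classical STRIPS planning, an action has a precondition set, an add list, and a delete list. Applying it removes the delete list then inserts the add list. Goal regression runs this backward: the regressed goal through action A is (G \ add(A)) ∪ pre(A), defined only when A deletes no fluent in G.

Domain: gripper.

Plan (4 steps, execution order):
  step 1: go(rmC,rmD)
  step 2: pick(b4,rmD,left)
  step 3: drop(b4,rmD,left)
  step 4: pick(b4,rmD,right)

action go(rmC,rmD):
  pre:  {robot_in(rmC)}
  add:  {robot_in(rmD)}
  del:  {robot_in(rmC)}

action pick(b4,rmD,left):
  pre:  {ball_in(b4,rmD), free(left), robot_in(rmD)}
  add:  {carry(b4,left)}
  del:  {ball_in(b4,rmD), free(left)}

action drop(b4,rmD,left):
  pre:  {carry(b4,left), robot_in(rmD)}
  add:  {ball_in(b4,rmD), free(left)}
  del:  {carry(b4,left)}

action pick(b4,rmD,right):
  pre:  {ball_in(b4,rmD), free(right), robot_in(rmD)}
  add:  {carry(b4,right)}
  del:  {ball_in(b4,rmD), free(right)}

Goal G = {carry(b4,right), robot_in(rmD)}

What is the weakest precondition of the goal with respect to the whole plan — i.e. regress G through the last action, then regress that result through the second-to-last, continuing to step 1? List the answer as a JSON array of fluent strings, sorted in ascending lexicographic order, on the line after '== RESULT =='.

Work backward from the goal:
  through step 4 (pick(b4,rmD,right)): drop {carry(b4,right)}, keep {robot_in(rmD)}, require {ball_in(b4,rmD), free(right), robot_in(rmD)}
    → {ball_in(b4,rmD), free(right), robot_in(rmD)}
  through step 3 (drop(b4,rmD,left)): drop {ball_in(b4,rmD)}, keep {free(right), robot_in(rmD)}, require {carry(b4,left), robot_in(rmD)}
    → {carry(b4,left), free(right), robot_in(rmD)}
  through step 2 (pick(b4,rmD,left)): drop {carry(b4,left)}, keep {free(right), robot_in(rmD)}, require {ball_in(b4,rmD), free(left), robot_in(rmD)}
    → {ball_in(b4,rmD), free(left), free(right), robot_in(rmD)}
  through step 1 (go(rmC,rmD)): drop {robot_in(rmD)}, keep {ball_in(b4,rmD), free(left), free(right)}, require {robot_in(rmC)}
    → {ball_in(b4,rmD), free(left), free(right), robot_in(rmC)}

== RESULT ==
["ball_in(b4,rmD)", "free(left)", "free(right)", "robot_in(rmC)"]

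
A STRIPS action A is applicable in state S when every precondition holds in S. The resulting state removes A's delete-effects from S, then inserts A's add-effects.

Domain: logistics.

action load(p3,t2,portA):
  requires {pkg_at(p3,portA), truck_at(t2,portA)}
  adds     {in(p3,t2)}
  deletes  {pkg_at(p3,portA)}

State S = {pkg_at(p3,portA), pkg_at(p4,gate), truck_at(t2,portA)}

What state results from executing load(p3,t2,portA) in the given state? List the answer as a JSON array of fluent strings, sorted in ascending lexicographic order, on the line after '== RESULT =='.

Compute (S \ del) ∪ add:
  pre ⊆ S: {pkg_at(p3,portA), truck_at(t2,portA)} ⊆ S  — applicable
  S \ del = {pkg_at(p4,gate), truck_at(t2,portA)}
  ∪ add   = {in(p3,t2), pkg_at(p4,gate), truck_at(t2,portA)}

== RESULT ==
["in(p3,t2)", "pkg_at(p4,gate)", "truck_at(t2,portA)"]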